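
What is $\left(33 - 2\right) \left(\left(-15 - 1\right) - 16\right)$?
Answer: $-992$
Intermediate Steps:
$\left(33 - 2\right) \left(\left(-15 - 1\right) - 16\right) = 31 \left(-16 - 16\right) = 31 \left(-32\right) = -992$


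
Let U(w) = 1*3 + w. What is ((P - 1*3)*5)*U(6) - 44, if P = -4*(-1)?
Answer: 1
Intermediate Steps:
P = 4
U(w) = 3 + w
((P - 1*3)*5)*U(6) - 44 = ((4 - 1*3)*5)*(3 + 6) - 44 = ((4 - 3)*5)*9 - 44 = (1*5)*9 - 44 = 5*9 - 44 = 45 - 44 = 1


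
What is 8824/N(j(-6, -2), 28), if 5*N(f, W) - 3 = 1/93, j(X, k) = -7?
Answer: 102579/7 ≈ 14654.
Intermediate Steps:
N(f, W) = 56/93 (N(f, W) = ⅗ + (⅕)/93 = ⅗ + (⅕)*(1/93) = ⅗ + 1/465 = 56/93)
8824/N(j(-6, -2), 28) = 8824/(56/93) = 8824*(93/56) = 102579/7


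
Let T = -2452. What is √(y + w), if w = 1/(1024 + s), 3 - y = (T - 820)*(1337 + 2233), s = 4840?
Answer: √100417534600298/2932 ≈ 3417.8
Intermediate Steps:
y = 11681043 (y = 3 - (-2452 - 820)*(1337 + 2233) = 3 - (-3272)*3570 = 3 - 1*(-11681040) = 3 + 11681040 = 11681043)
w = 1/5864 (w = 1/(1024 + 4840) = 1/5864 ≈ 0.00017053)
√(y + w) = √(11681043 + 1/5864) = √(68497636153/5864) = √100417534600298/2932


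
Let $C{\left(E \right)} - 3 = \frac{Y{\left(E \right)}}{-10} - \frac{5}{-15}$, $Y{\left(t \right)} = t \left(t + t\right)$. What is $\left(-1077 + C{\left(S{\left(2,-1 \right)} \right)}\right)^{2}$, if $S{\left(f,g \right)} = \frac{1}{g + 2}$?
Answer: $\frac{259467664}{225} \approx 1.1532 \cdot 10^{6}$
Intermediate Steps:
$Y{\left(t \right)} = 2 t^{2}$ ($Y{\left(t \right)} = t 2 t = 2 t^{2}$)
$S{\left(f,g \right)} = \frac{1}{2 + g}$
$C{\left(E \right)} = \frac{10}{3} - \frac{E^{2}}{5}$ ($C{\left(E \right)} = 3 + \left(\frac{2 E^{2}}{-10} - \frac{5}{-15}\right) = 3 + \left(2 E^{2} \left(- \frac{1}{10}\right) - - \frac{1}{3}\right) = 3 - \left(- \frac{1}{3} + \frac{E^{2}}{5}\right) = \frac{10}{3} - \frac{E^{2}}{5}$)
$\left(-1077 + C{\left(S{\left(2,-1 \right)} \right)}\right)^{2} = \left(-1077 + \left(\frac{10}{3} - \frac{\left(\frac{1}{2 - 1}\right)^{2}}{5}\right)\right)^{2} = \left(-1077 + \left(\frac{10}{3} - \frac{\left(1^{-1}\right)^{2}}{5}\right)\right)^{2} = \left(-1077 + \left(\frac{10}{3} - \frac{1^{2}}{5}\right)\right)^{2} = \left(-1077 + \left(\frac{10}{3} - \frac{1}{5}\right)\right)^{2} = \left(-1077 + \frac{47}{15}\right)^{2} = \left(- \frac{16108}{15}\right)^{2} = \frac{259467664}{225}$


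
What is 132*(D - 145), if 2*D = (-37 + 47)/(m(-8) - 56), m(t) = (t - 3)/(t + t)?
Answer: -1129964/59 ≈ -19152.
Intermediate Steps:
m(t) = (-3 + t)/(2*t) (m(t) = (-3 + t)/((2*t)) = (-3 + t)*(1/(2*t)) = (-3 + t)/(2*t))
D = -16/177 (D = ((-37 + 47)/((1/2)*(-3 - 8)/(-8) - 56))/2 = (10/((1/2)*(-1/8)*(-11) - 56))/2 = (10/(11/16 - 56))/2 = (10/(-885/16))/2 = (10*(-16/885))/2 = (1/2)*(-32/177) = -16/177 ≈ -0.090395)
132*(D - 145) = 132*(-16/177 - 145) = 132*(-25681/177) = -1129964/59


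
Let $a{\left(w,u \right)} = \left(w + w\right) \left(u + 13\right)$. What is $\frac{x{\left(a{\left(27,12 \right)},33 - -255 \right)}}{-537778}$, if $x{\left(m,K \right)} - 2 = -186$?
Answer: $\frac{92}{268889} \approx 0.00034215$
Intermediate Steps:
$a{\left(w,u \right)} = 2 w \left(13 + u\right)$
$x{\left(m,K \right)} = -184$ ($x{\left(m,K \right)} = 2 - 186 = -184$)
$\frac{x{\left(a{\left(27,12 \right)},33 - -255 \right)}}{-537778} = - \frac{184}{-537778} = \left(-184\right) \left(- \frac{1}{537778}\right) = \frac{92}{268889}$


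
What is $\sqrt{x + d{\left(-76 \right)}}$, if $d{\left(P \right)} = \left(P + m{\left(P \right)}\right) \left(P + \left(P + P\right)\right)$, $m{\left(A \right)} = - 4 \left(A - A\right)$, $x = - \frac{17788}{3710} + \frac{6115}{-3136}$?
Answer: $\frac{3 \sqrt{423842652805}}{14840} \approx 131.61$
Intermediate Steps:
$x = - \frac{5604987}{831040}$ ($x = \left(-17788\right) \frac{1}{3710} + 6115 \left(- \frac{1}{3136}\right) = - \frac{8894}{1855} - \frac{6115}{3136} = - \frac{5604987}{831040} \approx -6.7445$)
$m{\left(A \right)} = 0$ ($m{\left(A \right)} = \left(-4\right) 0 = 0$)
$d{\left(P \right)} = 3 P^{2}$ ($d{\left(P \right)} = \left(P + 0\right) \left(P + \left(P + P\right)\right) = P \left(P + 2 P\right) = P 3 P = 3 P^{2}$)
$\sqrt{x + d{\left(-76 \right)}} = \sqrt{- \frac{5604987}{831040} + 3 \left(-76\right)^{2}} = \sqrt{- \frac{5604987}{831040} + 3 \cdot 5776} = \sqrt{- \frac{5604987}{831040} + 17328} = \sqrt{\frac{14394656133}{831040}} = \frac{3 \sqrt{423842652805}}{14840}$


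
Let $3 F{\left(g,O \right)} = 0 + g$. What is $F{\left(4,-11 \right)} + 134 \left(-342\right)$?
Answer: $- \frac{137480}{3} \approx -45827.0$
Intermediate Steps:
$F{\left(g,O \right)} = \frac{g}{3}$ ($F{\left(g,O \right)} = \frac{0 + g}{3} = \frac{g}{3}$)
$F{\left(4,-11 \right)} + 134 \left(-342\right) = \frac{1}{3} \cdot 4 + 134 \left(-342\right) = \frac{4}{3} - 45828 = - \frac{137480}{3}$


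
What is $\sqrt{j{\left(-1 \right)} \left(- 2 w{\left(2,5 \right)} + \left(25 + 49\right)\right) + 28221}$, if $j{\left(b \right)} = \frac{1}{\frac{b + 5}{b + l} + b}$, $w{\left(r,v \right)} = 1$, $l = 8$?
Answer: $3 \sqrt{3117} \approx 167.49$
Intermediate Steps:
$j{\left(b \right)} = \frac{1}{b + \frac{5 + b}{8 + b}}$ ($j{\left(b \right)} = \frac{1}{\frac{b + 5}{b + 8} + b} = \frac{1}{\frac{5 + b}{8 + b} + b} = \frac{1}{b + \frac{5 + b}{8 + b}}$)
$\sqrt{j{\left(-1 \right)} \left(- 2 w{\left(2,5 \right)} + \left(25 + 49\right)\right) + 28221} = \sqrt{\frac{8 - 1}{5 + \left(-1\right)^{2} + 9 \left(-1\right)} \left(\left(-2\right) 1 + \left(25 + 49\right)\right) + 28221} = \sqrt{\frac{1}{5 + 1 - 9} \cdot 7 \left(-2 + 74\right) + 28221} = \sqrt{\frac{1}{-3} \cdot 7 \cdot 72 + 28221} = \sqrt{\left(- \frac{1}{3}\right) 7 \cdot 72 + 28221} = \sqrt{\left(- \frac{7}{3}\right) 72 + 28221} = \sqrt{-168 + 28221} = \sqrt{28053} = 3 \sqrt{3117}$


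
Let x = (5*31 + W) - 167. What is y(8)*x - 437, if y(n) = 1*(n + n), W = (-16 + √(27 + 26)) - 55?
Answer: -1765 + 16*√53 ≈ -1648.5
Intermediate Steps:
W = -71 + √53 (W = (-16 + √53) - 55 = -71 + √53 ≈ -63.720)
y(n) = 2*n (y(n) = 1*(2*n) = 2*n)
x = -83 + √53 (x = (5*31 + (-71 + √53)) - 167 = (155 + (-71 + √53)) - 167 = (84 + √53) - 167 = -83 + √53 ≈ -75.720)
y(8)*x - 437 = (2*8)*(-83 + √53) - 437 = 16*(-83 + √53) - 437 = (-1328 + 16*√53) - 437 = -1765 + 16*√53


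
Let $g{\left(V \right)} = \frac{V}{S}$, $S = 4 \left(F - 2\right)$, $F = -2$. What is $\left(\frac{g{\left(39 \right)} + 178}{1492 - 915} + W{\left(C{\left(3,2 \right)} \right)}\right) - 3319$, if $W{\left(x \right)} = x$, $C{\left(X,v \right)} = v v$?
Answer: $- \frac{30601271}{9232} \approx -3314.7$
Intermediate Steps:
$S = -16$ ($S = 4 \left(-2 - 2\right) = 4 \left(-4\right) = -16$)
$g{\left(V \right)} = - \frac{V}{16}$ ($g{\left(V \right)} = \frac{V}{-16} = V \left(- \frac{1}{16}\right) = - \frac{V}{16}$)
$C{\left(X,v \right)} = v^{2}$
$\left(\frac{g{\left(39 \right)} + 178}{1492 - 915} + W{\left(C{\left(3,2 \right)} \right)}\right) - 3319 = \left(\frac{\left(- \frac{1}{16}\right) 39 + 178}{1492 - 915} + 2^{2}\right) - 3319 = \left(\frac{- \frac{39}{16} + 178}{577} + 4\right) - 3319 = \left(\frac{2809}{16} \cdot \frac{1}{577} + 4\right) - 3319 = \left(\frac{2809}{9232} + 4\right) - 3319 = \frac{39737}{9232} - 3319 = - \frac{30601271}{9232}$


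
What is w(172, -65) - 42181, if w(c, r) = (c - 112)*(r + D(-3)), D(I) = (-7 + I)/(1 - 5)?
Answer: -45931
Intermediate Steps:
D(I) = 7/4 - I/4 (D(I) = (-7 + I)/(-4) = (-7 + I)*(-¼) = 7/4 - I/4)
w(c, r) = (-112 + c)*(5/2 + r) (w(c, r) = (c - 112)*(r + (7/4 - ¼*(-3))) = (-112 + c)*(r + (7/4 + ¾)) = (-112 + c)*(r + 5/2) = (-112 + c)*(5/2 + r))
w(172, -65) - 42181 = (-280 - 112*(-65) + (5/2)*172 + 172*(-65)) - 42181 = (-280 + 7280 + 430 - 11180) - 42181 = -3750 - 42181 = -45931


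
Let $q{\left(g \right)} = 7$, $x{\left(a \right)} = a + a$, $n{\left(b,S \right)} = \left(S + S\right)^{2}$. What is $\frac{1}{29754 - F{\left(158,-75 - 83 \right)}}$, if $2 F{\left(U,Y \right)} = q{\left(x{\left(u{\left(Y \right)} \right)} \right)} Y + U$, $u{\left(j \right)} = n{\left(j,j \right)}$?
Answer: $\frac{1}{30228} \approx 3.3082 \cdot 10^{-5}$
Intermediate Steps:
$n{\left(b,S \right)} = 4 S^{2}$ ($n{\left(b,S \right)} = \left(2 S\right)^{2} = 4 S^{2}$)
$u{\left(j \right)} = 4 j^{2}$
$x{\left(a \right)} = 2 a$
$F{\left(U,Y \right)} = \frac{U}{2} + \frac{7 Y}{2}$ ($F{\left(U,Y \right)} = \frac{7 Y + U}{2} = \frac{U + 7 Y}{2} = \frac{U}{2} + \frac{7 Y}{2}$)
$\frac{1}{29754 - F{\left(158,-75 - 83 \right)}} = \frac{1}{29754 - \left(\frac{1}{2} \cdot 158 + \frac{7 \left(-75 - 83\right)}{2}\right)} = \frac{1}{29754 - \left(79 + \frac{7 \left(-75 - 83\right)}{2}\right)} = \frac{1}{29754 - \left(79 + \frac{7}{2} \left(-158\right)\right)} = \frac{1}{29754 - \left(79 - 553\right)} = \frac{1}{29754 - -474} = \frac{1}{29754 + 474} = \frac{1}{30228}$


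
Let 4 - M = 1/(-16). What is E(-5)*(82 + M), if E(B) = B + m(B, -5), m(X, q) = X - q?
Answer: -6885/16 ≈ -430.31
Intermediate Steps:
E(B) = 5 + 2*B (E(B) = B + (B - 1*(-5)) = B + (B + 5) = B + (5 + B) = 5 + 2*B)
M = 65/16 (M = 4 - 1/(-16) = 4 - 1*(-1/16) = 4 + 1/16 = 65/16 ≈ 4.0625)
E(-5)*(82 + M) = (5 + 2*(-5))*(82 + 65/16) = (5 - 10)*(1377/16) = -5*1377/16 = -6885/16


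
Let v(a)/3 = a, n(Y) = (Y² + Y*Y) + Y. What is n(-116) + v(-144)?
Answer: 26364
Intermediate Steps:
n(Y) = Y + 2*Y² (n(Y) = (Y² + Y²) + Y = 2*Y² + Y = Y + 2*Y²)
v(a) = 3*a
n(-116) + v(-144) = -116*(1 + 2*(-116)) + 3*(-144) = -116*(1 - 232) - 432 = -116*(-231) - 432 = 26796 - 432 = 26364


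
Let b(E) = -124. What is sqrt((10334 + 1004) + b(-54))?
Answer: 3*sqrt(1246) ≈ 105.90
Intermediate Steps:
sqrt((10334 + 1004) + b(-54)) = sqrt((10334 + 1004) - 124) = sqrt(11338 - 124) = sqrt(11214) = 3*sqrt(1246)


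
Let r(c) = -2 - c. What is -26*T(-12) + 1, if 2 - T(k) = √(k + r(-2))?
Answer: -51 + 52*I*√3 ≈ -51.0 + 90.067*I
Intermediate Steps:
T(k) = 2 - √k (T(k) = 2 - √(k + (-2 - 1*(-2))) = 2 - √(k + (-2 + 2)) = 2 - √(k + 0) = 2 - √k)
-26*T(-12) + 1 = -26*(2 - √(-12)) + 1 = -26*(2 - 2*I*√3) + 1 = (-52 + 52*I*√3) + 1 = -51 + 52*I*√3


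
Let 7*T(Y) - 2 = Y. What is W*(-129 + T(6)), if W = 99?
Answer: -88605/7 ≈ -12658.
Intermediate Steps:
T(Y) = 2/7 + Y/7
W*(-129 + T(6)) = 99*(-129 + (2/7 + (⅐)*6)) = 99*(-129 + (2/7 + 6/7)) = 99*(-129 + 8/7) = 99*(-895/7) = -88605/7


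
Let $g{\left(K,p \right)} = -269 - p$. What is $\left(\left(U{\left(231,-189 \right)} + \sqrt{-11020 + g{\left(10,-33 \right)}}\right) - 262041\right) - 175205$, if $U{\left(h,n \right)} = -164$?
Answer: $-437410 + 2 i \sqrt{2814} \approx -4.3741 \cdot 10^{5} + 106.09 i$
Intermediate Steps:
$\left(\left(U{\left(231,-189 \right)} + \sqrt{-11020 + g{\left(10,-33 \right)}}\right) - 262041\right) - 175205 = \left(\left(-164 + \sqrt{-11020 - 236}\right) - 262041\right) - 175205 = \left(\left(-164 + \sqrt{-11256}\right) - 262041\right) - 175205 = \left(\left(-164 + 2 i \sqrt{2814}\right) - 262041\right) - 175205 = \left(-262205 + 2 i \sqrt{2814}\right) - 175205 = -437410 + 2 i \sqrt{2814}$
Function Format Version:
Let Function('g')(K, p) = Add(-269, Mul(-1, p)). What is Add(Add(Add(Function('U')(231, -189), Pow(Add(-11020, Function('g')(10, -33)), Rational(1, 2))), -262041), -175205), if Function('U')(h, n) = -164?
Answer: Add(-437410, Mul(2, I, Pow(2814, Rational(1, 2)))) ≈ Add(-4.3741e+5, Mul(106.09, I))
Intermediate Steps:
Add(Add(Add(Function('U')(231, -189), Pow(Add(-11020, Function('g')(10, -33)), Rational(1, 2))), -262041), -175205) = Add(Add(Add(-164, Pow(Add(-11020, Add(-269, Mul(-1, -33))), Rational(1, 2))), -262041), -175205) = Add(Add(Add(-164, Pow(Add(-11020, Add(-269, 33)), Rational(1, 2))), -262041), -175205) = Add(Add(Add(-164, Pow(Add(-11020, -236), Rational(1, 2))), -262041), -175205) = Add(Add(Add(-164, Pow(-11256, Rational(1, 2))), -262041), -175205) = Add(Add(Add(-164, Mul(2, I, Pow(2814, Rational(1, 2)))), -262041), -175205) = Add(Add(-262205, Mul(2, I, Pow(2814, Rational(1, 2)))), -175205) = Add(-437410, Mul(2, I, Pow(2814, Rational(1, 2))))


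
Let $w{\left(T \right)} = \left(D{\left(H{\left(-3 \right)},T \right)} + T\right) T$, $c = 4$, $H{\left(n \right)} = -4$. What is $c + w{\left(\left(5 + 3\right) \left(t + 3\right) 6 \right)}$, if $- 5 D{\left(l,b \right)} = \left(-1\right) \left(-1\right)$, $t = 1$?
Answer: $\frac{184148}{5} \approx 36830.0$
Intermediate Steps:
$D{\left(l,b \right)} = - \frac{1}{5}$ ($D{\left(l,b \right)} = - \frac{\left(-1\right) \left(-1\right)}{5} = \left(- \frac{1}{5}\right) 1 = - \frac{1}{5}$)
$w{\left(T \right)} = T \left(- \frac{1}{5} + T\right)$ ($w{\left(T \right)} = \left(- \frac{1}{5} + T\right) T = T \left(- \frac{1}{5} + T\right)$)
$c + w{\left(\left(5 + 3\right) \left(t + 3\right) 6 \right)} = 4 + \left(5 + 3\right) \left(1 + 3\right) 6 \left(- \frac{1}{5} + \left(5 + 3\right) \left(1 + 3\right) 6\right) = 4 + 8 \cdot 4 \cdot 6 \left(- \frac{1}{5} + 8 \cdot 4 \cdot 6\right) = 4 + 8 \cdot 24 \left(- \frac{1}{5} + 8 \cdot 24\right) = 4 + 192 \left(- \frac{1}{5} + 192\right) = 4 + 192 \cdot \frac{959}{5} = 4 + \frac{184128}{5} = \frac{184148}{5}$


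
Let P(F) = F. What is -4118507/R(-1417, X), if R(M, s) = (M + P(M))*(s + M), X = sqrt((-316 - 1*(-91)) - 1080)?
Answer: -4118507/4018388 - 12355521*I*sqrt(145)/5694055796 ≈ -1.0249 - 0.026129*I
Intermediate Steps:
X = 3*I*sqrt(145) (X = sqrt((-316 + 91) - 1080) = sqrt(-225 - 1080) = sqrt(-1305) = 3*I*sqrt(145) ≈ 36.125*I)
R(M, s) = 2*M*(M + s) (R(M, s) = (M + M)*(s + M) = (2*M)*(M + s) = 2*M*(M + s))
-4118507/R(-1417, X) = -4118507*(-1/(2834*(-1417 + 3*I*sqrt(145)))) = -4118507/(4015778 - 8502*I*sqrt(145))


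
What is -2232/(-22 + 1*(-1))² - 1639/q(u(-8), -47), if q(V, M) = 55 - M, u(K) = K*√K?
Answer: -1094695/53958 ≈ -20.288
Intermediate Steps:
u(K) = K^(3/2)
-2232/(-22 + 1*(-1))² - 1639/q(u(-8), -47) = -2232/(-22 + 1*(-1))² - 1639/(55 - 1*(-47)) = -2232/(-22 - 1)² - 1639/(55 + 47) = -2232/((-23)²) - 1639/102 = -2232/529 - 1639*1/102 = -2232*1/529 - 1639/102 = -2232/529 - 1639/102 = -1094695/53958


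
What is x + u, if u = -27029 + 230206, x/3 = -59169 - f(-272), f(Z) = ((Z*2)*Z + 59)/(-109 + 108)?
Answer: 469751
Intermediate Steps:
f(Z) = -59 - 2*Z² (f(Z) = ((2*Z)*Z + 59)/(-1) = (2*Z² + 59)*(-1) = (59 + 2*Z²)*(-1) = -59 - 2*Z²)
x = 266574 (x = 3*(-59169 - (-59 - 2*(-272)²)) = 3*(-59169 - (-59 - 2*73984)) = 3*(-59169 - (-59 - 147968)) = 3*(-59169 - 1*(-148027)) = 3*(-59169 + 148027) = 3*88858 = 266574)
u = 203177
x + u = 266574 + 203177 = 469751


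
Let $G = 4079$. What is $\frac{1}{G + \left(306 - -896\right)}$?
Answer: $\frac{1}{5281} \approx 0.00018936$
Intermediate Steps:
$\frac{1}{G + \left(306 - -896\right)} = \frac{1}{4079 + \left(306 - -896\right)} = \frac{1}{4079 + \left(306 + 896\right)} = \frac{1}{4079 + 1202} = \frac{1}{5281}$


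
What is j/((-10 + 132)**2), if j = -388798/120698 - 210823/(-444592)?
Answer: -73705282981/399347879937472 ≈ -0.00018456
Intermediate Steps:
j = -73705282981/26830682608 (j = -388798*1/120698 - 210823*(-1/444592) = -194399/60349 + 210823/444592 = -73705282981/26830682608 ≈ -2.7471)
j/((-10 + 132)**2) = -73705282981/(26830682608*(-10 + 132)**2) = -73705282981/(26830682608*(122**2)) = -73705282981/26830682608/14884 = -73705282981/26830682608*1/14884 = -73705282981/399347879937472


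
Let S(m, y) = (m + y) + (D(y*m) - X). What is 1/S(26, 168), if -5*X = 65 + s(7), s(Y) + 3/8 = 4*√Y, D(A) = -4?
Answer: 324680/65878521 - 1280*√7/65878521 ≈ 0.0048771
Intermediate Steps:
s(Y) = -3/8 + 4*√Y
X = -517/40 - 4*√7/5 (X = -(65 + (-3/8 + 4*√7))/5 = -(517/8 + 4*√7)/5 = -517/40 - 4*√7/5 ≈ -15.042)
S(m, y) = 357/40 + m + y + 4*√7/5 (S(m, y) = (m + y) + (-4 - (-517/40 - 4*√7/5)) = (m + y) + (-4 + (517/40 + 4*√7/5)) = (m + y) + (357/40 + 4*√7/5) = 357/40 + m + y + 4*√7/5)
1/S(26, 168) = 1/(357/40 + 26 + 168 + 4*√7/5) = 1/(8117/40 + 4*√7/5)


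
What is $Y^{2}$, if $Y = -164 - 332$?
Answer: $246016$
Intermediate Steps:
$Y = -496$ ($Y = -164 - 332 = -496$)
$Y^{2} = \left(-496\right)^{2} = 246016$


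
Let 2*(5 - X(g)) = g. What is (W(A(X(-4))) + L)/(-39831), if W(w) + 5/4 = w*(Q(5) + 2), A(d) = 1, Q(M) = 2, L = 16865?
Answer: -67471/159324 ≈ -0.42348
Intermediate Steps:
X(g) = 5 - g/2
W(w) = -5/4 + 4*w (W(w) = -5/4 + w*(2 + 2) = -5/4 + w*4 = -5/4 + 4*w)
(W(A(X(-4))) + L)/(-39831) = ((-5/4 + 4*1) + 16865)/(-39831) = ((-5/4 + 4) + 16865)*(-1/39831) = (11/4 + 16865)*(-1/39831) = (67471/4)*(-1/39831) = -67471/159324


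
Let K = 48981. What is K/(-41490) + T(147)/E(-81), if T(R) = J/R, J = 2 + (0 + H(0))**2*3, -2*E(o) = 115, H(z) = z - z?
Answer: -6134739/5195470 ≈ -1.1808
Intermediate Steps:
H(z) = 0
E(o) = -115/2 (E(o) = -1/2*115 = -115/2)
J = 2 (J = 2 + (0 + 0)**2*3 = 2 + 0**2*3 = 2 + 0*3 = 2 + 0 = 2)
T(R) = 2/R
K/(-41490) + T(147)/E(-81) = 48981/(-41490) + (2/147)/(-115/2) = 48981*(-1/41490) + (2*(1/147))*(-2/115) = -16327/13830 + (2/147)*(-2/115) = -16327/13830 - 4/16905 = -6134739/5195470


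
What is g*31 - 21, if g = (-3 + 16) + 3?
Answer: 475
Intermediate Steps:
g = 16 (g = 13 + 3 = 16)
g*31 - 21 = 16*31 - 21 = 496 - 21 = 475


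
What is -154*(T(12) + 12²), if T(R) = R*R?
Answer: -44352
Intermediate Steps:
T(R) = R²
-154*(T(12) + 12²) = -154*(12² + 12²) = -154*(144 + 144) = -154*288 = -44352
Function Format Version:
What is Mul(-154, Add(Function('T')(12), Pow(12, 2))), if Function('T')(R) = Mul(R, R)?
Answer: -44352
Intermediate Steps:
Function('T')(R) = Pow(R, 2)
Mul(-154, Add(Function('T')(12), Pow(12, 2))) = Mul(-154, Add(Pow(12, 2), Pow(12, 2))) = Mul(-154, Add(144, 144)) = Mul(-154, 288) = -44352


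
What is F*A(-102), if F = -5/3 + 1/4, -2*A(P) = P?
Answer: -289/4 ≈ -72.250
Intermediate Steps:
A(P) = -P/2
F = -17/12 (F = -5*⅓ + 1*(¼) = -5/3 + ¼ = -17/12 ≈ -1.4167)
F*A(-102) = -(-17)*(-102)/24 = -17/12*51 = -289/4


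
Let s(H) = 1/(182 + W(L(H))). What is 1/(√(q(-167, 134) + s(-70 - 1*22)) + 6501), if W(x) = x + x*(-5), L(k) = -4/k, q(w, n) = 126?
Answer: 2471562/16067576657 - √18212610/16067576657 ≈ 0.00015356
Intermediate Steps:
W(x) = -4*x (W(x) = x - 5*x = -4*x)
s(H) = 1/(182 + 16/H) (s(H) = 1/(182 - (-16)/H) = 1/(182 + 16/H))
1/(√(q(-167, 134) + s(-70 - 1*22)) + 6501) = 1/(√(126 + (-70 - 1*22)/(2*(8 + 91*(-70 - 1*22)))) + 6501) = 1/(√(126 + (-70 - 22)/(2*(8 + 91*(-70 - 22)))) + 6501) = 1/(√(126 + (½)*(-92)/(8 + 91*(-92))) + 6501) = 1/(√(126 + (½)*(-92)/(8 - 8372)) + 6501) = 1/(√(126 + (½)*(-92)/(-8364)) + 6501) = 1/(√(126 + (½)*(-92)*(-1/8364)) + 6501) = 1/(√(126 + 23/4182) + 6501) = 1/(√(526955/4182) + 6501) = 1/(11*√18212610/4182 + 6501) = 1/(6501 + 11*√18212610/4182)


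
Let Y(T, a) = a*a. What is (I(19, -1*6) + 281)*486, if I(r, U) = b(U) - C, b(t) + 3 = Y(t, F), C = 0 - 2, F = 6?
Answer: 153576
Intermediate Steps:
C = -2
Y(T, a) = a²
b(t) = 33 (b(t) = -3 + 6² = -3 + 36 = 33)
I(r, U) = 35 (I(r, U) = 33 - 1*(-2) = 33 + 2 = 35)
(I(19, -1*6) + 281)*486 = (35 + 281)*486 = 316*486 = 153576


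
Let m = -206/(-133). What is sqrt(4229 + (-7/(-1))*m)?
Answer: sqrt(1530583)/19 ≈ 65.114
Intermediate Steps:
m = 206/133 (m = -206*(-1/133) = 206/133 ≈ 1.5489)
sqrt(4229 + (-7/(-1))*m) = sqrt(4229 - 7/(-1)*(206/133)) = sqrt(4229 - 7*(-1)*(206/133)) = sqrt(4229 + 7*(206/133)) = sqrt(4229 + 206/19) = sqrt(80557/19) = sqrt(1530583)/19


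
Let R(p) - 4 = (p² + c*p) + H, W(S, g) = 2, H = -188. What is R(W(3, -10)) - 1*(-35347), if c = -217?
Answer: 34733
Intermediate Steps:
R(p) = -184 + p² - 217*p (R(p) = 4 + ((p² - 217*p) - 188) = 4 + (-188 + p² - 217*p) = -184 + p² - 217*p)
R(W(3, -10)) - 1*(-35347) = (-184 + 2² - 217*2) - 1*(-35347) = (-184 + 4 - 434) + 35347 = -614 + 35347 = 34733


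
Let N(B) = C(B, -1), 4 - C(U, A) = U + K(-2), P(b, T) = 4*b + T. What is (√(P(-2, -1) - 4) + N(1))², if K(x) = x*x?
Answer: (1 - I*√13)² ≈ -12.0 - 7.2111*I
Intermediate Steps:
P(b, T) = T + 4*b
K(x) = x²
C(U, A) = -U (C(U, A) = 4 - (U + (-2)²) = 4 - (U + 4) = 4 - (4 + U) = 4 + (-4 - U) = -U)
N(B) = -B
(√(P(-2, -1) - 4) + N(1))² = (√((-1 + 4*(-2)) - 4) - 1*1)² = (√((-1 - 8) - 4) - 1)² = (√(-9 - 4) - 1)² = (√(-13) - 1)² = (I*√13 - 1)² = (-1 + I*√13)²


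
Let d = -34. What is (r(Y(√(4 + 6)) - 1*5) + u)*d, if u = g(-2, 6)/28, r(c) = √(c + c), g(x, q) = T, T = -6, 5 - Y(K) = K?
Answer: 51/7 - 34*I*2^(¾)*5^(¼) ≈ 7.2857 - 85.505*I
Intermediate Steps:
Y(K) = 5 - K
g(x, q) = -6
r(c) = √2*√c (r(c) = √(2*c) = √2*√c)
u = -3/14 (u = -6/28 = -6*1/28 = -3/14 ≈ -0.21429)
(r(Y(√(4 + 6)) - 1*5) + u)*d = (√2*√((5 - √(4 + 6)) - 1*5) - 3/14)*(-34) = (√2*√((5 - √10) - 5) - 3/14)*(-34) = (√2*√(-√10) - 3/14)*(-34) = (√2*(I*10^(¼)) - 3/14)*(-34) = (I*2^(¾)*5^(¼) - 3/14)*(-34) = (-3/14 + I*2^(¾)*5^(¼))*(-34) = 51/7 - 34*I*2^(¾)*5^(¼)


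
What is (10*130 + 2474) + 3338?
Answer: 7112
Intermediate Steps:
(10*130 + 2474) + 3338 = (1300 + 2474) + 3338 = 3774 + 3338 = 7112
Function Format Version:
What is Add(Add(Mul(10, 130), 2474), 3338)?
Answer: 7112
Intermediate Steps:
Add(Add(Mul(10, 130), 2474), 3338) = Add(Add(1300, 2474), 3338) = Add(3774, 3338) = 7112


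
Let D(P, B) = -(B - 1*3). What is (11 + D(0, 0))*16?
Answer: 224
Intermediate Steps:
D(P, B) = 3 - B (D(P, B) = -(B - 3) = -(-3 + B) = 3 - B)
(11 + D(0, 0))*16 = (11 + (3 - 1*0))*16 = (11 + (3 + 0))*16 = (11 + 3)*16 = 14*16 = 224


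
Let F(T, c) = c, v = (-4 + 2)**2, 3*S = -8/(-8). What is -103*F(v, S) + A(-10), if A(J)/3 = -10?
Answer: -193/3 ≈ -64.333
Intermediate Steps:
A(J) = -30 (A(J) = 3*(-10) = -30)
S = 1/3 (S = (-8/(-8))/3 = (-8*(-1/8))/3 = (1/3)*1 = 1/3 ≈ 0.33333)
v = 4 (v = (-2)**2 = 4)
-103*F(v, S) + A(-10) = -103*1/3 - 30 = -103/3 - 30 = -193/3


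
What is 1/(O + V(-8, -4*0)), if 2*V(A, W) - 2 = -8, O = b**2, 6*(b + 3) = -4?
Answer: 9/94 ≈ 0.095745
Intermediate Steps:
b = -11/3 (b = -3 + (1/6)*(-4) = -3 - 2/3 = -11/3 ≈ -3.6667)
O = 121/9 (O = (-11/3)**2 = 121/9 ≈ 13.444)
V(A, W) = -3 (V(A, W) = 1 + (1/2)*(-8) = 1 - 4 = -3)
1/(O + V(-8, -4*0)) = 1/(121/9 - 3) = 1/(94/9) = 9/94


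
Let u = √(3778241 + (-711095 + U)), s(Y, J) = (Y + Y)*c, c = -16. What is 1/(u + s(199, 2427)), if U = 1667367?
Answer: -6368/35816911 - 3*√526057/35816911 ≈ -0.00023854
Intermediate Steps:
s(Y, J) = -32*Y (s(Y, J) = (Y + Y)*(-16) = (2*Y)*(-16) = -32*Y)
u = 3*√526057 (u = √(3778241 + (-711095 + 1667367)) = √(3778241 + 956272) = √4734513 = 3*√526057 ≈ 2175.9)
1/(u + s(199, 2427)) = 1/(3*√526057 - 32*199) = 1/(3*√526057 - 6368) = 1/(-6368 + 3*√526057)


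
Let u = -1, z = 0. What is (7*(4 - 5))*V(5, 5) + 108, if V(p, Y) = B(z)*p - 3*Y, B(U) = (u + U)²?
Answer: 178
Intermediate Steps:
B(U) = (-1 + U)²
V(p, Y) = p - 3*Y (V(p, Y) = (-1 + 0)²*p - 3*Y = (-1)²*p - 3*Y = 1*p - 3*Y = p - 3*Y)
(7*(4 - 5))*V(5, 5) + 108 = (7*(4 - 5))*(5 - 3*5) + 108 = (7*(-1))*(5 - 15) + 108 = -7*(-10) + 108 = 70 + 108 = 178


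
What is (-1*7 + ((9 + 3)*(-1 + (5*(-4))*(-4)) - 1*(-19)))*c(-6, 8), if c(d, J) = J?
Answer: 7680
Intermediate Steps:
(-1*7 + ((9 + 3)*(-1 + (5*(-4))*(-4)) - 1*(-19)))*c(-6, 8) = (-1*7 + ((9 + 3)*(-1 + (5*(-4))*(-4)) - 1*(-19)))*8 = (-7 + (12*(-1 - 20*(-4)) + 19))*8 = (-7 + (12*(-1 + 80) + 19))*8 = (-7 + (12*79 + 19))*8 = (-7 + (948 + 19))*8 = (-7 + 967)*8 = 960*8 = 7680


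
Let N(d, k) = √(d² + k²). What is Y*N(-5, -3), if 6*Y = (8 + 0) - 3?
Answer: 5*√34/6 ≈ 4.8591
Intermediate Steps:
Y = ⅚ (Y = ((8 + 0) - 3)/6 = (8 - 3)/6 = (⅙)*5 = ⅚ ≈ 0.83333)
Y*N(-5, -3) = 5*√((-5)² + (-3)²)/6 = 5*√(25 + 9)/6 = 5*√34/6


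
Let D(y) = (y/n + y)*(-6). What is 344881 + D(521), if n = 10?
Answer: 1707212/5 ≈ 3.4144e+5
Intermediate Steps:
D(y) = -33*y/5 (D(y) = (y/10 + y)*(-6) = (11*y/10)*(-6) = -33*y/5)
344881 + D(521) = 344881 - 33/5*521 = 344881 - 17193/5 = 1707212/5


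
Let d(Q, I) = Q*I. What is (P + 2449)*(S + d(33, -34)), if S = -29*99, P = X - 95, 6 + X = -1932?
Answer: -1661088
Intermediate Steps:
X = -1938 (X = -6 - 1932 = -1938)
P = -2033 (P = -1938 - 95 = -2033)
d(Q, I) = I*Q
S = -2871
(P + 2449)*(S + d(33, -34)) = (-2033 + 2449)*(-2871 - 34*33) = 416*(-2871 - 1122) = 416*(-3993) = -1661088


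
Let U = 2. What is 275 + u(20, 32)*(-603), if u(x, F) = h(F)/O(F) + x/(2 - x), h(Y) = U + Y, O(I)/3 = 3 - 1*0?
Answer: -1333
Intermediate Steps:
O(I) = 9 (O(I) = 3*(3 - 1*0) = 3*(3 + 0) = 3*3 = 9)
h(Y) = 2 + Y
u(x, F) = 2/9 + F/9 + x/(2 - x) (u(x, F) = (2 + F)/9 + x/(2 - x) = (2 + F)*(⅑) + x/(2 - x) = (2/9 + F/9) + x/(2 - x) = 2/9 + F/9 + x/(2 - x))
275 + u(20, 32)*(-603) = 275 + ((-4 - 7*20 - 2*32 + 32*20)/(9*(-2 + 20)))*(-603) = 275 + ((⅑)*(-4 - 140 - 64 + 640)/18)*(-603) = 275 + ((⅑)*(1/18)*432)*(-603) = 275 + (8/3)*(-603) = 275 - 1608 = -1333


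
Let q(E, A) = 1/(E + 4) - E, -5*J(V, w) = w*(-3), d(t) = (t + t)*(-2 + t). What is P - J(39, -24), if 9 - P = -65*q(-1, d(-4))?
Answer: 1651/15 ≈ 110.07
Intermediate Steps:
d(t) = 2*t*(-2 + t) (d(t) = (2*t)*(-2 + t) = 2*t*(-2 + t))
J(V, w) = 3*w/5 (J(V, w) = -w*(-3)/5 = -(-3)*w/5 = 3*w/5)
q(E, A) = 1/(4 + E) - E
P = 287/3 (P = 9 - (-65)*(1 - 1*(-1)² - 4*(-1))/(4 - 1) = 9 - (-65)*(1 - 1*1 + 4)/3 = 9 - (-65)*(1 - 1 + 4)/3 = 9 - (-65)*(⅓)*4 = 9 - (-65)*4/3 = 9 - 1*(-260/3) = 9 + 260/3 = 287/3 ≈ 95.667)
P - J(39, -24) = 287/3 - 3*(-24)/5 = 287/3 - 1*(-72/5) = 287/3 + 72/5 = 1651/15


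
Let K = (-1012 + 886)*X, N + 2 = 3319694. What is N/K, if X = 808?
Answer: -276641/8484 ≈ -32.607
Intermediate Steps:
N = 3319692 (N = -2 + 3319694 = 3319692)
K = -101808 (K = (-1012 + 886)*808 = -126*808 = -101808)
N/K = 3319692/(-101808) = 3319692*(-1/101808) = -276641/8484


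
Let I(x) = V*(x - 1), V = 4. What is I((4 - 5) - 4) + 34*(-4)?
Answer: -160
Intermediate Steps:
I(x) = -4 + 4*x (I(x) = 4*(x - 1) = 4*(-1 + x) = -4 + 4*x)
I((4 - 5) - 4) + 34*(-4) = (-4 + 4*((4 - 5) - 4)) + 34*(-4) = (-4 + 4*(-1 - 4)) - 136 = (-4 + 4*(-5)) - 136 = (-4 - 20) - 136 = -24 - 136 = -160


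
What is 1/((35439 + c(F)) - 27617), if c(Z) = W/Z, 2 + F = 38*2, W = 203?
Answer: 74/579031 ≈ 0.00012780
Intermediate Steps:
F = 74 (F = -2 + 38*2 = -2 + 76 = 74)
c(Z) = 203/Z
1/((35439 + c(F)) - 27617) = 1/((35439 + 203/74) - 27617) = 1/(2622689/74 - 27617) = 1/(579031/74) = 74/579031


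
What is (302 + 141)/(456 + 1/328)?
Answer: 145304/149569 ≈ 0.97149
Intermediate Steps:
(302 + 141)/(456 + 1/328) = 443/(456 + 1/328) = 443/(149569/328) = 443*(328/149569) = 145304/149569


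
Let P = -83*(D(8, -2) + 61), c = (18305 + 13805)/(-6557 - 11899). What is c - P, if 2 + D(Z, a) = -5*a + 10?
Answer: 60491941/9228 ≈ 6555.3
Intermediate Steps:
D(Z, a) = 8 - 5*a (D(Z, a) = -2 + (-5*a + 10) = -2 + (10 - 5*a) = 8 - 5*a)
c = -16055/9228 (c = 32110/(-18456) = 32110*(-1/18456) = -16055/9228 ≈ -1.7398)
P = -6557 (P = -83*((8 - 5*(-2)) + 61) = -83*((8 + 10) + 61) = -83*(18 + 61) = -83*79 = -6557)
c - P = -16055/9228 - 1*(-6557) = -16055/9228 + 6557 = 60491941/9228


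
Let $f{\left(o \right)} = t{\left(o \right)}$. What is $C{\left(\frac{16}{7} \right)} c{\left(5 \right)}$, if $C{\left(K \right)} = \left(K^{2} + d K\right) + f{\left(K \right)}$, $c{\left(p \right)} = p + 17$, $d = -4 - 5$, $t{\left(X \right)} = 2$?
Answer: $- \frac{14388}{49} \approx -293.63$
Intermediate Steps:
$f{\left(o \right)} = 2$
$d = -9$ ($d = -4 - 5 = -9$)
$c{\left(p \right)} = 17 + p$
$C{\left(K \right)} = 2 + K^{2} - 9 K$ ($C{\left(K \right)} = \left(K^{2} - 9 K\right) + 2 = 2 + K^{2} - 9 K$)
$C{\left(\frac{16}{7} \right)} c{\left(5 \right)} = \left(2 + \left(\frac{16}{7}\right)^{2} - 9 \cdot \frac{16}{7}\right) \left(17 + 5\right) = \left(2 + \left(16 \cdot \frac{1}{7}\right)^{2} - 9 \cdot 16 \cdot \frac{1}{7}\right) 22 = \left(2 + \left(\frac{16}{7}\right)^{2} - \frac{144}{7}\right) 22 = \left(2 + \frac{256}{49} - \frac{144}{7}\right) 22 = \left(- \frac{654}{49}\right) 22 = - \frac{14388}{49}$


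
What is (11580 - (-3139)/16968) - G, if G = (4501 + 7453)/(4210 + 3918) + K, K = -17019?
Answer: 246504976051/8619744 ≈ 28598.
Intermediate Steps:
G = -69159239/4064 (G = (4501 + 7453)/(4210 + 3918) - 17019 = 11954/8128 - 17019 = 11954*(1/8128) - 17019 = 5977/4064 - 17019 = -69159239/4064 ≈ -17018.)
(11580 - (-3139)/16968) - G = (11580 - (-3139)/16968) - 1*(-69159239/4064) = (11580 - (-3139)/16968) + 69159239/4064 = (11580 - 1*(-3139/16968)) + 69159239/4064 = (11580 + 3139/16968) + 69159239/4064 = 196492579/16968 + 69159239/4064 = 246504976051/8619744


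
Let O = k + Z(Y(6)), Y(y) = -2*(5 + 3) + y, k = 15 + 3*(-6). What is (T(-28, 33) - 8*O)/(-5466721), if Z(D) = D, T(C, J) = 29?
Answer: -133/5466721 ≈ -2.4329e-5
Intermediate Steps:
k = -3 (k = 15 - 18 = -3)
Y(y) = -16 + y (Y(y) = -2*8 + y = -16 + y)
O = -13 (O = -3 + (-16 + 6) = -3 - 10 = -13)
(T(-28, 33) - 8*O)/(-5466721) = (29 - 8*(-13))/(-5466721) = (29 + 104)*(-1/5466721) = 133*(-1/5466721) = -133/5466721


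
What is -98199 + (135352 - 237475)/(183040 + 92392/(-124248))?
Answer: -39880000506546/406111813 ≈ -98200.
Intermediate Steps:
-98199 + (135352 - 237475)/(183040 + 92392/(-124248)) = -98199 - 102123/(183040 + 92392*(-1/124248)) = -98199 - 102123/(183040 - 11549/15531) = -98199 - 102123/2842782691/15531 = -98199 - 102123*15531/2842782691 = -98199 - 226581759/406111813 = -39880000506546/406111813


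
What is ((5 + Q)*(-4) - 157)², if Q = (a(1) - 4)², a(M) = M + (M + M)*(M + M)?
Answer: 32761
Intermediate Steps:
a(M) = M + 4*M² (a(M) = M + (2*M)*(2*M) = M + 4*M²)
Q = 1 (Q = (1*(1 + 4*1) - 4)² = (1*(1 + 4) - 4)² = (1*5 - 4)² = (5 - 4)² = 1² = 1)
((5 + Q)*(-4) - 157)² = ((5 + 1)*(-4) - 157)² = (6*(-4) - 157)² = (-24 - 157)² = (-181)² = 32761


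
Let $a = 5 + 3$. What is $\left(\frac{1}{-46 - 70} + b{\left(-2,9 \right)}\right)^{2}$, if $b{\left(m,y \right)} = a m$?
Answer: $\frac{3448449}{13456} \approx 256.28$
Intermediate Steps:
$a = 8$
$b{\left(m,y \right)} = 8 m$
$\left(\frac{1}{-46 - 70} + b{\left(-2,9 \right)}\right)^{2} = \left(\frac{1}{-46 - 70} + 8 \left(-2\right)\right)^{2} = \left(\frac{1}{-116} - 16\right)^{2} = \left(- \frac{1}{116} - 16\right)^{2} = \left(- \frac{1857}{116}\right)^{2} = \frac{3448449}{13456}$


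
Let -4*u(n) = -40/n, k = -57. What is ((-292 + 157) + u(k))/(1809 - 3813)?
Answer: 7705/114228 ≈ 0.067453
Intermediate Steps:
u(n) = 10/n (u(n) = -(-10)/n = 10/n)
((-292 + 157) + u(k))/(1809 - 3813) = ((-292 + 157) + 10/(-57))/(1809 - 3813) = (-135 + 10*(-1/57))/(-2004) = (-135 - 10/57)*(-1/2004) = -7705/57*(-1/2004) = 7705/114228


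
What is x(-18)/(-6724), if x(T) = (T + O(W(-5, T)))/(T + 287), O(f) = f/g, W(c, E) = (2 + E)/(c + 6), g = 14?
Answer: 67/6330646 ≈ 1.0583e-5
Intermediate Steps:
W(c, E) = (2 + E)/(6 + c)
O(f) = f/14
x(T) = (⅐ + 15*T/14)/(287 + T) (x(T) = (T + ((2 + T)/(6 - 5))/14)/(T + 287) = (T + ((2 + T)/1)/14)/(287 + T) = (T + (1*(2 + T))/14)/(287 + T) = (T + (2 + T)/14)/(287 + T) = (T + (⅐ + T/14))/(287 + T) = (⅐ + 15*T/14)/(287 + T))
x(-18)/(-6724) = ((2 + 15*(-18))/(14*(287 - 18)))/(-6724) = ((1/14)*(2 - 270)/269)*(-1/6724) = ((1/14)*(1/269)*(-268))*(-1/6724) = -134/1883*(-1/6724) = 67/6330646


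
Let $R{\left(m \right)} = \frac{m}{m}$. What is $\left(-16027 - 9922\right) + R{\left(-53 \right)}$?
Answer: $-25948$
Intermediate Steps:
$R{\left(m \right)} = 1$
$\left(-16027 - 9922\right) + R{\left(-53 \right)} = \left(-16027 - 9922\right) + 1 = -25949 + 1 = -25948$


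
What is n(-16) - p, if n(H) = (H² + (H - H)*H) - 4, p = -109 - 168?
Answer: 529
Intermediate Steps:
p = -277
n(H) = -4 + H² (n(H) = (H² + 0*H) - 4 = (H² + 0) - 4 = H² - 4 = -4 + H²)
n(-16) - p = (-4 + (-16)²) - 1*(-277) = (-4 + 256) + 277 = 252 + 277 = 529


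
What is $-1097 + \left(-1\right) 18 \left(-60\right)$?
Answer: $-17$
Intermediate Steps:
$-1097 + \left(-1\right) 18 \left(-60\right) = -1097 - -1080 = -1097 + 1080 = -17$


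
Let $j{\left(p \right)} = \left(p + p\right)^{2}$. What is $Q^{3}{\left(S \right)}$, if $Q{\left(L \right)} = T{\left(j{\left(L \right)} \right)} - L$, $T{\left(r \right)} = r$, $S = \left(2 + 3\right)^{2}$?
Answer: $15160921875$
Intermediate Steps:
$S = 25$ ($S = 5^{2} = 25$)
$j{\left(p \right)} = 4 p^{2}$ ($j{\left(p \right)} = \left(2 p\right)^{2} = 4 p^{2}$)
$Q{\left(L \right)} = - L + 4 L^{2}$ ($Q{\left(L \right)} = 4 L^{2} - L = - L + 4 L^{2}$)
$Q^{3}{\left(S \right)} = \left(25 \left(-1 + 4 \cdot 25\right)\right)^{3} = \left(25 \left(-1 + 100\right)\right)^{3} = \left(25 \cdot 99\right)^{3} = 2475^{3} = 15160921875$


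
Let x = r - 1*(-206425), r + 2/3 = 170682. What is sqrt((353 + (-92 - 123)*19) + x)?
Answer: sqrt(3360369)/3 ≈ 611.04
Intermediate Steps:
r = 512044/3 (r = -2/3 + 170682 = 512044/3 ≈ 1.7068e+5)
x = 1131319/3 (x = 512044/3 - 1*(-206425) = 512044/3 + 206425 = 1131319/3 ≈ 3.7711e+5)
sqrt((353 + (-92 - 123)*19) + x) = sqrt((353 + (-92 - 123)*19) + 1131319/3) = sqrt((353 - 215*19) + 1131319/3) = sqrt((353 - 4085) + 1131319/3) = sqrt(-3732 + 1131319/3) = sqrt(1120123/3) = sqrt(3360369)/3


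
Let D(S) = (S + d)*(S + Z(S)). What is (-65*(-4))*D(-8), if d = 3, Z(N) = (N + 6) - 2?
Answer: 15600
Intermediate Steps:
Z(N) = 4 + N (Z(N) = (6 + N) - 2 = 4 + N)
D(S) = (3 + S)*(4 + 2*S) (D(S) = (S + 3)*(S + (4 + S)) = (3 + S)*(4 + 2*S))
(-65*(-4))*D(-8) = (-65*(-4))*(12 + 2*(-8)² + 10*(-8)) = 260*(12 + 2*64 - 80) = 260*(12 + 128 - 80) = 260*60 = 15600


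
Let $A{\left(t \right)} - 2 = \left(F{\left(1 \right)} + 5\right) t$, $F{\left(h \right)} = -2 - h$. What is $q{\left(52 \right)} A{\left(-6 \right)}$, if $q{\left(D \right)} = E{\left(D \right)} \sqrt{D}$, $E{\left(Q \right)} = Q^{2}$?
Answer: $- 54080 \sqrt{13} \approx -1.9499 \cdot 10^{5}$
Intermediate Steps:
$q{\left(D \right)} = D^{\frac{5}{2}}$ ($q{\left(D \right)} = D^{2} \sqrt{D} = D^{\frac{5}{2}}$)
$A{\left(t \right)} = 2 + 2 t$ ($A{\left(t \right)} = 2 + \left(\left(-2 - 1\right) + 5\right) t = 2 + \left(-3 + 5\right) t = 2 + 2 t$)
$q{\left(52 \right)} A{\left(-6 \right)} = 52^{\frac{5}{2}} \left(2 + 2 \left(-6\right)\right) = 5408 \sqrt{13} \left(2 - 12\right) = 5408 \sqrt{13} \left(-10\right) = - 54080 \sqrt{13}$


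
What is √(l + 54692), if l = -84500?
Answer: 36*I*√23 ≈ 172.65*I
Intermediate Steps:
√(l + 54692) = √(-84500 + 54692) = √(-29808) = 36*I*√23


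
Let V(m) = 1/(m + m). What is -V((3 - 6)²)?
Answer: -1/18 ≈ -0.055556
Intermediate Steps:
V(m) = 1/(2*m)
-V((3 - 6)²) = -1/(2*((3 - 6)²)) = -1/(2*((-3)²)) = -1/(2*9) = -1*1/18 = -1/18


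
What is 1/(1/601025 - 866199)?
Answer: -601025/520607253974 ≈ -1.1545e-6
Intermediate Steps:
1/(1/601025 - 866199) = 1/(-520607253974/601025) = -601025/520607253974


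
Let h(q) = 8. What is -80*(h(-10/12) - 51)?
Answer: 3440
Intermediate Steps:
-80*(h(-10/12) - 51) = -80*(8 - 51) = -80*(-43) = 3440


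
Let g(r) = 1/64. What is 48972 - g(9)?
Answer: 3134207/64 ≈ 48972.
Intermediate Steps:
g(r) = 1/64
48972 - g(9) = 48972 - 1*1/64 = 48972 - 1/64 = 3134207/64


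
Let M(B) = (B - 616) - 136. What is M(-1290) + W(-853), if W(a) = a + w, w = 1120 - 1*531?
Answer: -2306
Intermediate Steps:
w = 589 (w = 1120 - 531 = 589)
W(a) = 589 + a (W(a) = a + 589 = 589 + a)
M(B) = -752 + B (M(B) = (-616 + B) - 136 = -752 + B)
M(-1290) + W(-853) = (-752 - 1290) + (589 - 853) = -2042 - 264 = -2306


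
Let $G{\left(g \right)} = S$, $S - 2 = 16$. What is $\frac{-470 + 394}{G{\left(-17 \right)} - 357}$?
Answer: $\frac{76}{339} \approx 0.22419$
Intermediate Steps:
$S = 18$ ($S = 2 + 16 = 18$)
$G{\left(g \right)} = 18$
$\frac{-470 + 394}{G{\left(-17 \right)} - 357} = \frac{-470 + 394}{18 - 357} = - \frac{76}{-339} = \left(-76\right) \left(- \frac{1}{339}\right) = \frac{76}{339}$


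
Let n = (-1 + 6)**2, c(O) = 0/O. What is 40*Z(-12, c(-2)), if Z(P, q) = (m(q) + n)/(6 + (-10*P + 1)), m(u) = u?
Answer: 1000/127 ≈ 7.8740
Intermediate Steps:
c(O) = 0
n = 25 (n = 5**2 = 25)
Z(P, q) = (25 + q)/(7 - 10*P) (Z(P, q) = (q + 25)/(6 + (-10*P + 1)) = (25 + q)/(6 + (1 - 10*P)) = (25 + q)/(7 - 10*P))
40*Z(-12, c(-2)) = 40*((-25 - 1*0)/(-7 + 10*(-12))) = 40*((-25 + 0)/(-7 - 120)) = 40*(-25/(-127)) = 40*(-1/127*(-25)) = 40*(25/127) = 1000/127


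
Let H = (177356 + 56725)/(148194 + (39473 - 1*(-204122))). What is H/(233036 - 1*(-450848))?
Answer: 234081/267938228476 ≈ 8.7364e-7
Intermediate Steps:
H = 234081/391789 (H = 234081/(148194 + (39473 + 204122)) = 234081/(148194 + 243595) = 234081/391789 ≈ 0.59747)
H/(233036 - 1*(-450848)) = 234081/(391789*(233036 - 1*(-450848))) = 234081/(391789*(233036 + 450848)) = (234081/391789)/683884 = (234081/391789)*(1/683884) = 234081/267938228476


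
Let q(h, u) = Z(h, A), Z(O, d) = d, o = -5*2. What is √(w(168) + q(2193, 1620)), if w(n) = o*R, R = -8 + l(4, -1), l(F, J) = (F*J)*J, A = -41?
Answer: I ≈ 1.0*I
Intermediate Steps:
o = -10
l(F, J) = F*J²
R = -4 (R = -8 + 4*(-1)² = -8 + 4*1 = -8 + 4 = -4)
q(h, u) = -41
w(n) = 40 (w(n) = -10*(-4) = 40)
√(w(168) + q(2193, 1620)) = √(40 - 41) = √(-1) = I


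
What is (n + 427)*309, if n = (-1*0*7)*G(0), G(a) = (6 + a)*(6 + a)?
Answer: 131943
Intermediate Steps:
G(a) = (6 + a)**2
n = 0 (n = (-1*0*7)*(6 + 0)**2 = (0*7)*6**2 = 0*36 = 0)
(n + 427)*309 = (0 + 427)*309 = 427*309 = 131943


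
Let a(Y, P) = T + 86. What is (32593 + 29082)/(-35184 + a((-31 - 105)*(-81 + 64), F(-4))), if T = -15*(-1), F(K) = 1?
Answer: -61675/35083 ≈ -1.7580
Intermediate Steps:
T = 15
a(Y, P) = 101 (a(Y, P) = 15 + 86 = 101)
(32593 + 29082)/(-35184 + a((-31 - 105)*(-81 + 64), F(-4))) = (32593 + 29082)/(-35184 + 101) = 61675/(-35083) = 61675*(-1/35083) = -61675/35083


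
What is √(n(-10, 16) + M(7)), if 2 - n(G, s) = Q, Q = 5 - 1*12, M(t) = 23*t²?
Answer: 4*√71 ≈ 33.705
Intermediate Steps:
Q = -7 (Q = 5 - 12 = -7)
n(G, s) = 9 (n(G, s) = 2 - 1*(-7) = 2 + 7 = 9)
√(n(-10, 16) + M(7)) = √(9 + 23*7²) = √(9 + 23*49) = √(9 + 1127) = √1136 = 4*√71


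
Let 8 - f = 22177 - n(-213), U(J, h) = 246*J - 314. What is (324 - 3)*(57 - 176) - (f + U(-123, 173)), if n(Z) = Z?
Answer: 14755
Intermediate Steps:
U(J, h) = -314 + 246*J
f = -22382 (f = 8 - (22177 - 1*(-213)) = 8 - (22177 + 213) = 8 - 1*22390 = 8 - 22390 = -22382)
(324 - 3)*(57 - 176) - (f + U(-123, 173)) = (324 - 3)*(57 - 176) - (-22382 + (-314 + 246*(-123))) = 321*(-119) - (-22382 + (-314 - 30258)) = -38199 - (-22382 - 30572) = -38199 - 1*(-52954) = -38199 + 52954 = 14755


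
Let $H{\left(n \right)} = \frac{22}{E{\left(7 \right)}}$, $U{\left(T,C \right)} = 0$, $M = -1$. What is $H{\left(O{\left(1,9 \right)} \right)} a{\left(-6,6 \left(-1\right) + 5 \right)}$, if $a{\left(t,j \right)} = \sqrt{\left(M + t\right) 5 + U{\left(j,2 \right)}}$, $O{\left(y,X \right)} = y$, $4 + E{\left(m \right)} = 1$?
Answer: $- \frac{22 i \sqrt{35}}{3} \approx - 43.385 i$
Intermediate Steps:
$E{\left(m \right)} = -3$ ($E{\left(m \right)} = -4 + 1 = -3$)
$a{\left(t,j \right)} = \sqrt{-5 + 5 t}$ ($a{\left(t,j \right)} = \sqrt{\left(-1 + t\right) 5 + 0} = \sqrt{\left(-5 + 5 t\right) + 0} = \sqrt{-5 + 5 t}$)
$H{\left(n \right)} = - \frac{22}{3}$ ($H{\left(n \right)} = \frac{22}{-3} = 22 \left(- \frac{1}{3}\right) = - \frac{22}{3}$)
$H{\left(O{\left(1,9 \right)} \right)} a{\left(-6,6 \left(-1\right) + 5 \right)} = - \frac{22 \sqrt{-5 + 5 \left(-6\right)}}{3} = - \frac{22 \sqrt{-5 - 30}}{3} = - \frac{22 \sqrt{-35}}{3} = - \frac{22 i \sqrt{35}}{3}$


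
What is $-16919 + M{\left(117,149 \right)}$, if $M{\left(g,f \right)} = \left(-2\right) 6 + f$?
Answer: $-16782$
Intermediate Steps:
$M{\left(g,f \right)} = -12 + f$
$-16919 + M{\left(117,149 \right)} = -16919 + \left(-12 + 149\right) = -16919 + 137 = -16782$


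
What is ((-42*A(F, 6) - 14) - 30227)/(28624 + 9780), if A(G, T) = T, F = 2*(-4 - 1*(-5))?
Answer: -30493/38404 ≈ -0.79401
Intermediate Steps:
F = 2 (F = 2*(-4 + 5) = 2*1 = 2)
((-42*A(F, 6) - 14) - 30227)/(28624 + 9780) = ((-42*6 - 14) - 30227)/(28624 + 9780) = ((-252 - 14) - 30227)/38404 = (-266 - 30227)*(1/38404) = -30493*1/38404 = -30493/38404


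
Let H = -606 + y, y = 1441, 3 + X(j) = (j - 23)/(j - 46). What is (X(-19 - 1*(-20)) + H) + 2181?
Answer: 135607/45 ≈ 3013.5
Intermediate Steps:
X(j) = -3 + (-23 + j)/(-46 + j) (X(j) = -3 + (j - 23)/(j - 46) = -3 + (-23 + j)/(-46 + j))
H = 835 (H = -606 + 1441 = 835)
(X(-19 - 1*(-20)) + H) + 2181 = ((115 - 2*(-19 - 1*(-20)))/(-46 + (-19 - 1*(-20))) + 835) + 2181 = ((115 - 2*(-19 + 20))/(-46 + (-19 + 20)) + 835) + 2181 = ((115 - 2*1)/(-46 + 1) + 835) + 2181 = ((115 - 2)/(-45) + 835) + 2181 = (-1/45*113 + 835) + 2181 = (-113/45 + 835) + 2181 = 37462/45 + 2181 = 135607/45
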